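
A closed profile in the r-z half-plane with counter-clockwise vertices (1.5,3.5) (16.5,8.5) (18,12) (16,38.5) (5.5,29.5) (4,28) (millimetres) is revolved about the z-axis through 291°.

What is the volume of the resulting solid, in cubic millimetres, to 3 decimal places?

Volume = 19943.073 mm³

Profile (r,z), 6 vertices: (1.5,3.5) (16.5,8.5) (18,12) (16,38.5) (5.5,29.5) (4,28)
edge 0: (1.5,3.5)→(16.5,8.5)  cross = 1.5·8.5 − 16.5·3.5 = -45.0000; (r_i+r_j)·cross = 18·-45.0000 = -810.0000
edge 1: (16.5,8.5)→(18,12)  cross = 16.5·12 − 18·8.5 = 45.0000; (r_i+r_j)·cross = 34.5·45.0000 = 1552.5000
edge 2: (18,12)→(16,38.5)  cross = 18·38.5 − 16·12 = 501.0000; (r_i+r_j)·cross = 34·501.0000 = 17034.0000
edge 3: (16,38.5)→(5.5,29.5)  cross = 16·29.5 − 5.5·38.5 = 260.2500; (r_i+r_j)·cross = 21.5·260.2500 = 5595.3750
edge 4: (5.5,29.5)→(4,28)  cross = 5.5·28 − 4·29.5 = 36.0000; (r_i+r_j)·cross = 9.5·36.0000 = 342.0000
edge 5: (4,28)→(1.5,3.5)  cross = 4·3.5 − 1.5·28 = -28.0000; (r_i+r_j)·cross = 5.5·-28.0000 = -154.0000
Σcross = 769.2500 → A = |Σcross|/2 = 384.6250 mm²
Σ(r_i+r_j)·cross = 23559.8750 → first moment M = |Σ|/6 = 3926.6458
R_c = M/A = 3926.6458/384.6250 = 10.2090 mm
θ = 291° = 5.078908 rad
V = θ·R_c·A = 5.078908·10.2090·384.6250 = 19943.073 mm³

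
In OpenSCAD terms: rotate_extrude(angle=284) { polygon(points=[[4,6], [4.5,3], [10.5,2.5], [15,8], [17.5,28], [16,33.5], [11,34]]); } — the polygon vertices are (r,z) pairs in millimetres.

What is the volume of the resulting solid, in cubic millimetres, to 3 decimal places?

Volume = 15014.260 mm³

Profile (r,z), 7 vertices: (4,6) (4.5,3) (10.5,2.5) (15,8) (17.5,28) (16,33.5) (11,34)
edge 0: (4,6)→(4.5,3)  cross = 4·3 − 4.5·6 = -15.0000; (r_i+r_j)·cross = 8.5·-15.0000 = -127.5000
edge 1: (4.5,3)→(10.5,2.5)  cross = 4.5·2.5 − 10.5·3 = -20.2500; (r_i+r_j)·cross = 15·-20.2500 = -303.7500
edge 2: (10.5,2.5)→(15,8)  cross = 10.5·8 − 15·2.5 = 46.5000; (r_i+r_j)·cross = 25.5·46.5000 = 1185.7500
edge 3: (15,8)→(17.5,28)  cross = 15·28 − 17.5·8 = 280.0000; (r_i+r_j)·cross = 32.5·280.0000 = 9100.0000
edge 4: (17.5,28)→(16,33.5)  cross = 17.5·33.5 − 16·28 = 138.2500; (r_i+r_j)·cross = 33.5·138.2500 = 4631.3750
edge 5: (16,33.5)→(11,34)  cross = 16·34 − 11·33.5 = 175.5000; (r_i+r_j)·cross = 27·175.5000 = 4738.5000
edge 6: (11,34)→(4,6)  cross = 11·6 − 4·34 = -70.0000; (r_i+r_j)·cross = 15·-70.0000 = -1050.0000
Σcross = 535.0000 → A = |Σcross|/2 = 267.5000 mm²
Σ(r_i+r_j)·cross = 18174.3750 → first moment M = |Σ|/6 = 3029.0625
R_c = M/A = 3029.0625/267.5000 = 11.3236 mm
θ = 284° = 4.956735 rad
V = θ·R_c·A = 4.956735·11.3236·267.5000 = 15014.260 mm³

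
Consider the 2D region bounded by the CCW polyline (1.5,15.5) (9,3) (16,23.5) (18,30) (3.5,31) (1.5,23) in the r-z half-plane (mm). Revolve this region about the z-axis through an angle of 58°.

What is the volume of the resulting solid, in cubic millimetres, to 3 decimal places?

Volume = 2443.628 mm³

Profile (r,z), 6 vertices: (1.5,15.5) (9,3) (16,23.5) (18,30) (3.5,31) (1.5,23)
edge 0: (1.5,15.5)→(9,3)  cross = 1.5·3 − 9·15.5 = -135.0000; (r_i+r_j)·cross = 10.5·-135.0000 = -1417.5000
edge 1: (9,3)→(16,23.5)  cross = 9·23.5 − 16·3 = 163.5000; (r_i+r_j)·cross = 25·163.5000 = 4087.5000
edge 2: (16,23.5)→(18,30)  cross = 16·30 − 18·23.5 = 57.0000; (r_i+r_j)·cross = 34·57.0000 = 1938.0000
edge 3: (18,30)→(3.5,31)  cross = 18·31 − 3.5·30 = 453.0000; (r_i+r_j)·cross = 21.5·453.0000 = 9739.5000
edge 4: (3.5,31)→(1.5,23)  cross = 3.5·23 − 1.5·31 = 34.0000; (r_i+r_j)·cross = 5·34.0000 = 170.0000
edge 5: (1.5,23)→(1.5,15.5)  cross = 1.5·15.5 − 1.5·23 = -11.2500; (r_i+r_j)·cross = 3·-11.2500 = -33.7500
Σcross = 561.2500 → A = |Σcross|/2 = 280.6250 mm²
Σ(r_i+r_j)·cross = 14483.7500 → first moment M = |Σ|/6 = 2413.9583
R_c = M/A = 2413.9583/280.6250 = 8.6021 mm
θ = 58° = 1.012291 rad
V = θ·R_c·A = 1.012291·8.6021·280.6250 = 2443.628 mm³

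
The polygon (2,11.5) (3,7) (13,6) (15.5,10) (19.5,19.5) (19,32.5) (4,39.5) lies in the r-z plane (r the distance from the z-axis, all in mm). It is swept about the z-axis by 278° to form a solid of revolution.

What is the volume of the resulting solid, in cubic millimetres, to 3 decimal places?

Profile (r,z), 7 vertices: (2,11.5) (3,7) (13,6) (15.5,10) (19.5,19.5) (19,32.5) (4,39.5)
edge 0: (2,11.5)→(3,7)  cross = 2·7 − 3·11.5 = -20.5000; (r_i+r_j)·cross = 5·-20.5000 = -102.5000
edge 1: (3,7)→(13,6)  cross = 3·6 − 13·7 = -73.0000; (r_i+r_j)·cross = 16·-73.0000 = -1168.0000
edge 2: (13,6)→(15.5,10)  cross = 13·10 − 15.5·6 = 37.0000; (r_i+r_j)·cross = 28.5·37.0000 = 1054.5000
edge 3: (15.5,10)→(19.5,19.5)  cross = 15.5·19.5 − 19.5·10 = 107.2500; (r_i+r_j)·cross = 35·107.2500 = 3753.7500
edge 4: (19.5,19.5)→(19,32.5)  cross = 19.5·32.5 − 19·19.5 = 263.2500; (r_i+r_j)·cross = 38.5·263.2500 = 10135.1250
edge 5: (19,32.5)→(4,39.5)  cross = 19·39.5 − 4·32.5 = 620.5000; (r_i+r_j)·cross = 23·620.5000 = 14271.5000
edge 6: (4,39.5)→(2,11.5)  cross = 4·11.5 − 2·39.5 = -33.0000; (r_i+r_j)·cross = 6·-33.0000 = -198.0000
Σcross = 901.5000 → A = |Σcross|/2 = 450.7500 mm²
Σ(r_i+r_j)·cross = 27746.3750 → first moment M = |Σ|/6 = 4624.3958
R_c = M/A = 4624.3958/450.7500 = 10.2593 mm
θ = 278° = 4.852015 rad
V = θ·R_c·A = 4.852015·10.2593·450.7500 = 22437.639 mm³

Volume = 22437.639 mm³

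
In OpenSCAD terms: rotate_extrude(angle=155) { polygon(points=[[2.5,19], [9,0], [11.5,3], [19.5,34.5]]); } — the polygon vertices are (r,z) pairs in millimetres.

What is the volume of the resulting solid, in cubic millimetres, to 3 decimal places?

Volume = 6910.249 mm³

Profile (r,z), 4 vertices: (2.5,19) (9,0) (11.5,3) (19.5,34.5)
edge 0: (2.5,19)→(9,0)  cross = 2.5·0 − 9·19 = -171.0000; (r_i+r_j)·cross = 11.5·-171.0000 = -1966.5000
edge 1: (9,0)→(11.5,3)  cross = 9·3 − 11.5·0 = 27.0000; (r_i+r_j)·cross = 20.5·27.0000 = 553.5000
edge 2: (11.5,3)→(19.5,34.5)  cross = 11.5·34.5 − 19.5·3 = 338.2500; (r_i+r_j)·cross = 31·338.2500 = 10485.7500
edge 3: (19.5,34.5)→(2.5,19)  cross = 19.5·19 − 2.5·34.5 = 284.2500; (r_i+r_j)·cross = 22·284.2500 = 6253.5000
Σcross = 478.5000 → A = |Σcross|/2 = 239.2500 mm²
Σ(r_i+r_j)·cross = 15326.2500 → first moment M = |Σ|/6 = 2554.3750
R_c = M/A = 2554.3750/239.2500 = 10.6766 mm
θ = 155° = 2.705260 rad
V = θ·R_c·A = 2.705260·10.6766·239.2500 = 6910.249 mm³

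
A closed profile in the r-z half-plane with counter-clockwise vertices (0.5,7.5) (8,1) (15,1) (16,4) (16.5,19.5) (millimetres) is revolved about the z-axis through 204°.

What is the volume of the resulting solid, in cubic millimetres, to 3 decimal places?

Volume = 6308.117 mm³

Profile (r,z), 5 vertices: (0.5,7.5) (8,1) (15,1) (16,4) (16.5,19.5)
edge 0: (0.5,7.5)→(8,1)  cross = 0.5·1 − 8·7.5 = -59.5000; (r_i+r_j)·cross = 8.5·-59.5000 = -505.7500
edge 1: (8,1)→(15,1)  cross = 8·1 − 15·1 = -7.0000; (r_i+r_j)·cross = 23·-7.0000 = -161.0000
edge 2: (15,1)→(16,4)  cross = 15·4 − 16·1 = 44.0000; (r_i+r_j)·cross = 31·44.0000 = 1364.0000
edge 3: (16,4)→(16.5,19.5)  cross = 16·19.5 − 16.5·4 = 246.0000; (r_i+r_j)·cross = 32.5·246.0000 = 7995.0000
edge 4: (16.5,19.5)→(0.5,7.5)  cross = 16.5·7.5 − 0.5·19.5 = 114.0000; (r_i+r_j)·cross = 17·114.0000 = 1938.0000
Σcross = 337.5000 → A = |Σcross|/2 = 168.7500 mm²
Σ(r_i+r_j)·cross = 10630.2500 → first moment M = |Σ|/6 = 1771.7083
R_c = M/A = 1771.7083/168.7500 = 10.4990 mm
θ = 204° = 3.560472 rad
V = θ·R_c·A = 3.560472·10.4990·168.7500 = 6308.117 mm³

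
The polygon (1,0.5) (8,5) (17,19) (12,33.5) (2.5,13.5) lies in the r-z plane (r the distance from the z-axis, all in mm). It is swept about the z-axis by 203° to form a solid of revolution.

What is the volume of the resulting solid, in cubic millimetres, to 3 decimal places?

Profile (r,z), 5 vertices: (1,0.5) (8,5) (17,19) (12,33.5) (2.5,13.5)
edge 0: (1,0.5)→(8,5)  cross = 1·5 − 8·0.5 = 1.0000; (r_i+r_j)·cross = 9·1.0000 = 9.0000
edge 1: (8,5)→(17,19)  cross = 8·19 − 17·5 = 67.0000; (r_i+r_j)·cross = 25·67.0000 = 1675.0000
edge 2: (17,19)→(12,33.5)  cross = 17·33.5 − 12·19 = 341.5000; (r_i+r_j)·cross = 29·341.5000 = 9903.5000
edge 3: (12,33.5)→(2.5,13.5)  cross = 12·13.5 − 2.5·33.5 = 78.2500; (r_i+r_j)·cross = 14.5·78.2500 = 1134.6250
edge 4: (2.5,13.5)→(1,0.5)  cross = 2.5·0.5 − 1·13.5 = -12.2500; (r_i+r_j)·cross = 3.5·-12.2500 = -42.8750
Σcross = 475.5000 → A = |Σcross|/2 = 237.7500 mm²
Σ(r_i+r_j)·cross = 12679.2500 → first moment M = |Σ|/6 = 2113.2083
R_c = M/A = 2113.2083/237.7500 = 8.8884 mm
θ = 203° = 3.543018 rad
V = θ·R_c·A = 3.543018·8.8884·237.7500 = 7487.136 mm³

Volume = 7487.136 mm³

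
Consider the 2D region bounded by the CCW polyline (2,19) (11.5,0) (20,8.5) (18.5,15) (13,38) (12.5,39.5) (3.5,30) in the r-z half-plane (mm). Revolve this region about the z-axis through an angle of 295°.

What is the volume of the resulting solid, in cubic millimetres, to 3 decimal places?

Volume = 22682.477 mm³

Profile (r,z), 7 vertices: (2,19) (11.5,0) (20,8.5) (18.5,15) (13,38) (12.5,39.5) (3.5,30)
edge 0: (2,19)→(11.5,0)  cross = 2·0 − 11.5·19 = -218.5000; (r_i+r_j)·cross = 13.5·-218.5000 = -2949.7500
edge 1: (11.5,0)→(20,8.5)  cross = 11.5·8.5 − 20·0 = 97.7500; (r_i+r_j)·cross = 31.5·97.7500 = 3079.1250
edge 2: (20,8.5)→(18.5,15)  cross = 20·15 − 18.5·8.5 = 142.7500; (r_i+r_j)·cross = 38.5·142.7500 = 5495.8750
edge 3: (18.5,15)→(13,38)  cross = 18.5·38 − 13·15 = 508.0000; (r_i+r_j)·cross = 31.5·508.0000 = 16002.0000
edge 4: (13,38)→(12.5,39.5)  cross = 13·39.5 − 12.5·38 = 38.5000; (r_i+r_j)·cross = 25.5·38.5000 = 981.7500
edge 5: (12.5,39.5)→(3.5,30)  cross = 12.5·30 − 3.5·39.5 = 236.7500; (r_i+r_j)·cross = 16·236.7500 = 3788.0000
edge 6: (3.5,30)→(2,19)  cross = 3.5·19 − 2·30 = 6.5000; (r_i+r_j)·cross = 5.5·6.5000 = 35.7500
Σcross = 811.7500 → A = |Σcross|/2 = 405.8750 mm²
Σ(r_i+r_j)·cross = 26432.7500 → first moment M = |Σ|/6 = 4405.4583
R_c = M/A = 4405.4583/405.8750 = 10.8542 mm
θ = 295° = 5.148721 rad
V = θ·R_c·A = 5.148721·10.8542·405.8750 = 22682.477 mm³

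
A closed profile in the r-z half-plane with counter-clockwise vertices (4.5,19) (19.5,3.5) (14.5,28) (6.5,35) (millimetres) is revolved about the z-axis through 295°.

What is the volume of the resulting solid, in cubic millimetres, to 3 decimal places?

Profile (r,z), 4 vertices: (4.5,19) (19.5,3.5) (14.5,28) (6.5,35)
edge 0: (4.5,19)→(19.5,3.5)  cross = 4.5·3.5 − 19.5·19 = -354.7500; (r_i+r_j)·cross = 24·-354.7500 = -8514.0000
edge 1: (19.5,3.5)→(14.5,28)  cross = 19.5·28 − 14.5·3.5 = 495.2500; (r_i+r_j)·cross = 34·495.2500 = 16838.5000
edge 2: (14.5,28)→(6.5,35)  cross = 14.5·35 − 6.5·28 = 325.5000; (r_i+r_j)·cross = 21·325.5000 = 6835.5000
edge 3: (6.5,35)→(4.5,19)  cross = 6.5·19 − 4.5·35 = -34.0000; (r_i+r_j)·cross = 11·-34.0000 = -374.0000
Σcross = 432.0000 → A = |Σcross|/2 = 216.0000 mm²
Σ(r_i+r_j)·cross = 14786.0000 → first moment M = |Σ|/6 = 2464.3333
R_c = M/A = 2464.3333/216.0000 = 11.4090 mm
θ = 295° = 5.148721 rad
V = θ·R_c·A = 5.148721·11.4090·216.0000 = 12688.166 mm³

Volume = 12688.166 mm³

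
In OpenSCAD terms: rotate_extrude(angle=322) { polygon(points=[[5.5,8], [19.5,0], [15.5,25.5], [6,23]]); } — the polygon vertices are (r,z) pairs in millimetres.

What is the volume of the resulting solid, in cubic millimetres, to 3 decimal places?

Profile (r,z), 4 vertices: (5.5,8) (19.5,0) (15.5,25.5) (6,23)
edge 0: (5.5,8)→(19.5,0)  cross = 5.5·0 − 19.5·8 = -156.0000; (r_i+r_j)·cross = 25·-156.0000 = -3900.0000
edge 1: (19.5,0)→(15.5,25.5)  cross = 19.5·25.5 − 15.5·0 = 497.2500; (r_i+r_j)·cross = 35·497.2500 = 17403.7500
edge 2: (15.5,25.5)→(6,23)  cross = 15.5·23 − 6·25.5 = 203.5000; (r_i+r_j)·cross = 21.5·203.5000 = 4375.2500
edge 3: (6,23)→(5.5,8)  cross = 6·8 − 5.5·23 = -78.5000; (r_i+r_j)·cross = 11.5·-78.5000 = -902.7500
Σcross = 466.2500 → A = |Σcross|/2 = 233.1250 mm²
Σ(r_i+r_j)·cross = 16976.2500 → first moment M = |Σ|/6 = 2829.3750
R_c = M/A = 2829.3750/233.1250 = 12.1367 mm
θ = 322° = 5.619960 rad
V = θ·R_c·A = 5.619960·12.1367·233.1250 = 15900.975 mm³

Volume = 15900.975 mm³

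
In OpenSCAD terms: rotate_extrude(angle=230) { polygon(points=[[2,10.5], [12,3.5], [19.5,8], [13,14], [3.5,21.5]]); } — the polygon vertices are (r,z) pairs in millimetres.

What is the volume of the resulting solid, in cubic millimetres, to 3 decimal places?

Volume = 5666.459 mm³

Profile (r,z), 5 vertices: (2,10.5) (12,3.5) (19.5,8) (13,14) (3.5,21.5)
edge 0: (2,10.5)→(12,3.5)  cross = 2·3.5 − 12·10.5 = -119.0000; (r_i+r_j)·cross = 14·-119.0000 = -1666.0000
edge 1: (12,3.5)→(19.5,8)  cross = 12·8 − 19.5·3.5 = 27.7500; (r_i+r_j)·cross = 31.5·27.7500 = 874.1250
edge 2: (19.5,8)→(13,14)  cross = 19.5·14 − 13·8 = 169.0000; (r_i+r_j)·cross = 32.5·169.0000 = 5492.5000
edge 3: (13,14)→(3.5,21.5)  cross = 13·21.5 − 3.5·14 = 230.5000; (r_i+r_j)·cross = 16.5·230.5000 = 3803.2500
edge 4: (3.5,21.5)→(2,10.5)  cross = 3.5·10.5 − 2·21.5 = -6.2500; (r_i+r_j)·cross = 5.5·-6.2500 = -34.3750
Σcross = 302.0000 → A = |Σcross|/2 = 151.0000 mm²
Σ(r_i+r_j)·cross = 8469.5000 → first moment M = |Σ|/6 = 1411.5833
R_c = M/A = 1411.5833/151.0000 = 9.3482 mm
θ = 230° = 4.014257 rad
V = θ·R_c·A = 4.014257·9.3482·151.0000 = 5666.459 mm³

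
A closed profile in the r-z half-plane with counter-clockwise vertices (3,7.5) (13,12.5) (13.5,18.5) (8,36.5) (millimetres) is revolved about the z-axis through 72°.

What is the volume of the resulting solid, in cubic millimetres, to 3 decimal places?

Volume = 1635.513 mm³

Profile (r,z), 4 vertices: (3,7.5) (13,12.5) (13.5,18.5) (8,36.5)
edge 0: (3,7.5)→(13,12.5)  cross = 3·12.5 − 13·7.5 = -60.0000; (r_i+r_j)·cross = 16·-60.0000 = -960.0000
edge 1: (13,12.5)→(13.5,18.5)  cross = 13·18.5 − 13.5·12.5 = 71.7500; (r_i+r_j)·cross = 26.5·71.7500 = 1901.3750
edge 2: (13.5,18.5)→(8,36.5)  cross = 13.5·36.5 − 8·18.5 = 344.7500; (r_i+r_j)·cross = 21.5·344.7500 = 7412.1250
edge 3: (8,36.5)→(3,7.5)  cross = 8·7.5 − 3·36.5 = -49.5000; (r_i+r_j)·cross = 11·-49.5000 = -544.5000
Σcross = 307.0000 → A = |Σcross|/2 = 153.5000 mm²
Σ(r_i+r_j)·cross = 7809.0000 → first moment M = |Σ|/6 = 1301.5000
R_c = M/A = 1301.5000/153.5000 = 8.4788 mm
θ = 72° = 1.256637 rad
V = θ·R_c·A = 1.256637·8.4788·153.5000 = 1635.513 mm³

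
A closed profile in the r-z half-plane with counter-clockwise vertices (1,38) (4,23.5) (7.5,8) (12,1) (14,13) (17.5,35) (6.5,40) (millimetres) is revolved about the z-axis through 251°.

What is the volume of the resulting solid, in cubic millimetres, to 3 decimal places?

Profile (r,z), 7 vertices: (1,38) (4,23.5) (7.5,8) (12,1) (14,13) (17.5,35) (6.5,40)
edge 0: (1,38)→(4,23.5)  cross = 1·23.5 − 4·38 = -128.5000; (r_i+r_j)·cross = 5·-128.5000 = -642.5000
edge 1: (4,23.5)→(7.5,8)  cross = 4·8 − 7.5·23.5 = -144.2500; (r_i+r_j)·cross = 11.5·-144.2500 = -1658.8750
edge 2: (7.5,8)→(12,1)  cross = 7.5·1 − 12·8 = -88.5000; (r_i+r_j)·cross = 19.5·-88.5000 = -1725.7500
edge 3: (12,1)→(14,13)  cross = 12·13 − 14·1 = 142.0000; (r_i+r_j)·cross = 26·142.0000 = 3692.0000
edge 4: (14,13)→(17.5,35)  cross = 14·35 − 17.5·13 = 262.5000; (r_i+r_j)·cross = 31.5·262.5000 = 8268.7500
edge 5: (17.5,35)→(6.5,40)  cross = 17.5·40 − 6.5·35 = 472.5000; (r_i+r_j)·cross = 24·472.5000 = 11340.0000
edge 6: (6.5,40)→(1,38)  cross = 6.5·38 − 1·40 = 207.0000; (r_i+r_j)·cross = 7.5·207.0000 = 1552.5000
Σcross = 722.7500 → A = |Σcross|/2 = 361.3750 mm²
Σ(r_i+r_j)·cross = 20826.1250 → first moment M = |Σ|/6 = 3471.0208
R_c = M/A = 3471.0208/361.3750 = 9.6050 mm
θ = 251° = 4.380776 rad
V = θ·R_c·A = 4.380776·9.6050·361.3750 = 15205.766 mm³

Volume = 15205.766 mm³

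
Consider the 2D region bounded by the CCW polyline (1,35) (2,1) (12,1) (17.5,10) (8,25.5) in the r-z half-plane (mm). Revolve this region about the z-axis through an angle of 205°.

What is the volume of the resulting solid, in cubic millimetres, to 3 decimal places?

Volume = 8531.338 mm³

Profile (r,z), 5 vertices: (1,35) (2,1) (12,1) (17.5,10) (8,25.5)
edge 0: (1,35)→(2,1)  cross = 1·1 − 2·35 = -69.0000; (r_i+r_j)·cross = 3·-69.0000 = -207.0000
edge 1: (2,1)→(12,1)  cross = 2·1 − 12·1 = -10.0000; (r_i+r_j)·cross = 14·-10.0000 = -140.0000
edge 2: (12,1)→(17.5,10)  cross = 12·10 − 17.5·1 = 102.5000; (r_i+r_j)·cross = 29.5·102.5000 = 3023.7500
edge 3: (17.5,10)→(8,25.5)  cross = 17.5·25.5 − 8·10 = 366.2500; (r_i+r_j)·cross = 25.5·366.2500 = 9339.3750
edge 4: (8,25.5)→(1,35)  cross = 8·35 − 1·25.5 = 254.5000; (r_i+r_j)·cross = 9·254.5000 = 2290.5000
Σcross = 644.2500 → A = |Σcross|/2 = 322.1250 mm²
Σ(r_i+r_j)·cross = 14306.6250 → first moment M = |Σ|/6 = 2384.4375
R_c = M/A = 2384.4375/322.1250 = 7.4022 mm
θ = 205° = 3.577925 rad
V = θ·R_c·A = 3.577925·7.4022·322.1250 = 8531.338 mm³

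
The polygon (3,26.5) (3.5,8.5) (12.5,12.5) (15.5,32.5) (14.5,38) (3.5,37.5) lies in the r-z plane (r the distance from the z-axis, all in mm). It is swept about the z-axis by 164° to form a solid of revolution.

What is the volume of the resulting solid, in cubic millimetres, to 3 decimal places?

Profile (r,z), 6 vertices: (3,26.5) (3.5,8.5) (12.5,12.5) (15.5,32.5) (14.5,38) (3.5,37.5)
edge 0: (3,26.5)→(3.5,8.5)  cross = 3·8.5 − 3.5·26.5 = -67.2500; (r_i+r_j)·cross = 6.5·-67.2500 = -437.1250
edge 1: (3.5,8.5)→(12.5,12.5)  cross = 3.5·12.5 − 12.5·8.5 = -62.5000; (r_i+r_j)·cross = 16·-62.5000 = -1000.0000
edge 2: (12.5,12.5)→(15.5,32.5)  cross = 12.5·32.5 − 15.5·12.5 = 212.5000; (r_i+r_j)·cross = 28·212.5000 = 5950.0000
edge 3: (15.5,32.5)→(14.5,38)  cross = 15.5·38 − 14.5·32.5 = 117.7500; (r_i+r_j)·cross = 30·117.7500 = 3532.5000
edge 4: (14.5,38)→(3.5,37.5)  cross = 14.5·37.5 − 3.5·38 = 410.7500; (r_i+r_j)·cross = 18·410.7500 = 7393.5000
edge 5: (3.5,37.5)→(3,26.5)  cross = 3.5·26.5 − 3·37.5 = -19.7500; (r_i+r_j)·cross = 6.5·-19.7500 = -128.3750
Σcross = 591.5000 → A = |Σcross|/2 = 295.7500 mm²
Σ(r_i+r_j)·cross = 15310.5000 → first moment M = |Σ|/6 = 2551.7500
R_c = M/A = 2551.7500/295.7500 = 8.6281 mm
θ = 164° = 2.862340 rad
V = θ·R_c·A = 2.862340·8.6281·295.7500 = 7303.976 mm³

Volume = 7303.976 mm³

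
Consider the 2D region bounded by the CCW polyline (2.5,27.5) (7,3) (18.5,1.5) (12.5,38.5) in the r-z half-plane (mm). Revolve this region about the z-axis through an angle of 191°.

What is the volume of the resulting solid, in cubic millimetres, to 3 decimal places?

Volume = 12393.135 mm³

Profile (r,z), 4 vertices: (2.5,27.5) (7,3) (18.5,1.5) (12.5,38.5)
edge 0: (2.5,27.5)→(7,3)  cross = 2.5·3 − 7·27.5 = -185.0000; (r_i+r_j)·cross = 9.5·-185.0000 = -1757.5000
edge 1: (7,3)→(18.5,1.5)  cross = 7·1.5 − 18.5·3 = -45.0000; (r_i+r_j)·cross = 25.5·-45.0000 = -1147.5000
edge 2: (18.5,1.5)→(12.5,38.5)  cross = 18.5·38.5 − 12.5·1.5 = 693.5000; (r_i+r_j)·cross = 31·693.5000 = 21498.5000
edge 3: (12.5,38.5)→(2.5,27.5)  cross = 12.5·27.5 − 2.5·38.5 = 247.5000; (r_i+r_j)·cross = 15·247.5000 = 3712.5000
Σcross = 711.0000 → A = |Σcross|/2 = 355.5000 mm²
Σ(r_i+r_j)·cross = 22306.0000 → first moment M = |Σ|/6 = 3717.6667
R_c = M/A = 3717.6667/355.5000 = 10.4576 mm
θ = 191° = 3.333579 rad
V = θ·R_c·A = 3.333579·10.4576·355.5000 = 12393.135 mm³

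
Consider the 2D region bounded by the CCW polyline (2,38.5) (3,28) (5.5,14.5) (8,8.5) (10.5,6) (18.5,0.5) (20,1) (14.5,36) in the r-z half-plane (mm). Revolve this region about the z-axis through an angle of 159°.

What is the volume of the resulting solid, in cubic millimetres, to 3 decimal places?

Volume = 12343.816 mm³

Profile (r,z), 8 vertices: (2,38.5) (3,28) (5.5,14.5) (8,8.5) (10.5,6) (18.5,0.5) (20,1) (14.5,36)
edge 0: (2,38.5)→(3,28)  cross = 2·28 − 3·38.5 = -59.5000; (r_i+r_j)·cross = 5·-59.5000 = -297.5000
edge 1: (3,28)→(5.5,14.5)  cross = 3·14.5 − 5.5·28 = -110.5000; (r_i+r_j)·cross = 8.5·-110.5000 = -939.2500
edge 2: (5.5,14.5)→(8,8.5)  cross = 5.5·8.5 − 8·14.5 = -69.2500; (r_i+r_j)·cross = 13.5·-69.2500 = -934.8750
edge 3: (8,8.5)→(10.5,6)  cross = 8·6 − 10.5·8.5 = -41.2500; (r_i+r_j)·cross = 18.5·-41.2500 = -763.1250
edge 4: (10.5,6)→(18.5,0.5)  cross = 10.5·0.5 − 18.5·6 = -105.7500; (r_i+r_j)·cross = 29·-105.7500 = -3066.7500
edge 5: (18.5,0.5)→(20,1)  cross = 18.5·1 − 20·0.5 = 8.5000; (r_i+r_j)·cross = 38.5·8.5000 = 327.2500
edge 6: (20,1)→(14.5,36)  cross = 20·36 − 14.5·1 = 705.5000; (r_i+r_j)·cross = 34.5·705.5000 = 24339.7500
edge 7: (14.5,36)→(2,38.5)  cross = 14.5·38.5 − 2·36 = 486.2500; (r_i+r_j)·cross = 16.5·486.2500 = 8023.1250
Σcross = 814.0000 → A = |Σcross|/2 = 407.0000 mm²
Σ(r_i+r_j)·cross = 26688.6250 → first moment M = |Σ|/6 = 4448.1042
R_c = M/A = 4448.1042/407.0000 = 10.9290 mm
θ = 159° = 2.775074 rad
V = θ·R_c·A = 2.775074·10.9290·407.0000 = 12343.816 mm³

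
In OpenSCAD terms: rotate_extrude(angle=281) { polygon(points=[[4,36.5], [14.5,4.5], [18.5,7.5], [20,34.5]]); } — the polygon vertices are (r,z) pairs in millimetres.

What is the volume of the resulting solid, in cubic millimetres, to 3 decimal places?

Volume = 19935.468 mm³

Profile (r,z), 4 vertices: (4,36.5) (14.5,4.5) (18.5,7.5) (20,34.5)
edge 0: (4,36.5)→(14.5,4.5)  cross = 4·4.5 − 14.5·36.5 = -511.2500; (r_i+r_j)·cross = 18.5·-511.2500 = -9458.1250
edge 1: (14.5,4.5)→(18.5,7.5)  cross = 14.5·7.5 − 18.5·4.5 = 25.5000; (r_i+r_j)·cross = 33·25.5000 = 841.5000
edge 2: (18.5,7.5)→(20,34.5)  cross = 18.5·34.5 − 20·7.5 = 488.2500; (r_i+r_j)·cross = 38.5·488.2500 = 18797.6250
edge 3: (20,34.5)→(4,36.5)  cross = 20·36.5 − 4·34.5 = 592.0000; (r_i+r_j)·cross = 24·592.0000 = 14208.0000
Σcross = 594.5000 → A = |Σcross|/2 = 297.2500 mm²
Σ(r_i+r_j)·cross = 24389.0000 → first moment M = |Σ|/6 = 4064.8333
R_c = M/A = 4064.8333/297.2500 = 13.6748 mm
θ = 281° = 4.904375 rad
V = θ·R_c·A = 4.904375·13.6748·297.2500 = 19935.468 mm³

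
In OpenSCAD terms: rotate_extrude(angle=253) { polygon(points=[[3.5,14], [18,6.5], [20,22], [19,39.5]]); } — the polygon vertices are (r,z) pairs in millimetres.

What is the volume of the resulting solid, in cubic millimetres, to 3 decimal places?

Profile (r,z), 4 vertices: (3.5,14) (18,6.5) (20,22) (19,39.5)
edge 0: (3.5,14)→(18,6.5)  cross = 3.5·6.5 − 18·14 = -229.2500; (r_i+r_j)·cross = 21.5·-229.2500 = -4928.8750
edge 1: (18,6.5)→(20,22)  cross = 18·22 − 20·6.5 = 266.0000; (r_i+r_j)·cross = 38·266.0000 = 10108.0000
edge 2: (20,22)→(19,39.5)  cross = 20·39.5 − 19·22 = 372.0000; (r_i+r_j)·cross = 39·372.0000 = 14508.0000
edge 3: (19,39.5)→(3.5,14)  cross = 19·14 − 3.5·39.5 = 127.7500; (r_i+r_j)·cross = 22.5·127.7500 = 2874.3750
Σcross = 536.5000 → A = |Σcross|/2 = 268.2500 mm²
Σ(r_i+r_j)·cross = 22561.5000 → first moment M = |Σ|/6 = 3760.2500
R_c = M/A = 3760.2500/268.2500 = 14.0177 mm
θ = 253° = 4.415683 rad
V = θ·R_c·A = 4.415683·14.0177·268.2500 = 16604.072 mm³

Volume = 16604.072 mm³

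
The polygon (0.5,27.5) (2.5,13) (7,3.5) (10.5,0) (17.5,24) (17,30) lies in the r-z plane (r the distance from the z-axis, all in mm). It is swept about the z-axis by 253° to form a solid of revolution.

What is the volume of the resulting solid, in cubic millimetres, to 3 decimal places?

Profile (r,z), 6 vertices: (0.5,27.5) (2.5,13) (7,3.5) (10.5,0) (17.5,24) (17,30)
edge 0: (0.5,27.5)→(2.5,13)  cross = 0.5·13 − 2.5·27.5 = -62.2500; (r_i+r_j)·cross = 3·-62.2500 = -186.7500
edge 1: (2.5,13)→(7,3.5)  cross = 2.5·3.5 − 7·13 = -82.2500; (r_i+r_j)·cross = 9.5·-82.2500 = -781.3750
edge 2: (7,3.5)→(10.5,0)  cross = 7·0 − 10.5·3.5 = -36.7500; (r_i+r_j)·cross = 17.5·-36.7500 = -643.1250
edge 3: (10.5,0)→(17.5,24)  cross = 10.5·24 − 17.5·0 = 252.0000; (r_i+r_j)·cross = 28·252.0000 = 7056.0000
edge 4: (17.5,24)→(17,30)  cross = 17.5·30 − 17·24 = 117.0000; (r_i+r_j)·cross = 34.5·117.0000 = 4036.5000
edge 5: (17,30)→(0.5,27.5)  cross = 17·27.5 − 0.5·30 = 452.5000; (r_i+r_j)·cross = 17.5·452.5000 = 7918.7500
Σcross = 640.2500 → A = |Σcross|/2 = 320.1250 mm²
Σ(r_i+r_j)·cross = 17400.0000 → first moment M = |Σ|/6 = 2900.0000
R_c = M/A = 2900.0000/320.1250 = 9.0590 mm
θ = 253° = 4.415683 rad
V = θ·R_c·A = 4.415683·9.0590·320.1250 = 12805.481 mm³

Volume = 12805.481 mm³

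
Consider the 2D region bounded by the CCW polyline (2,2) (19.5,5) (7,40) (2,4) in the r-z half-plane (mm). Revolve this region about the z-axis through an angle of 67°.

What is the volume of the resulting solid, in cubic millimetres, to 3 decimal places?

Volume = 3631.870 mm³

Profile (r,z), 4 vertices: (2,2) (19.5,5) (7,40) (2,4)
edge 0: (2,2)→(19.5,5)  cross = 2·5 − 19.5·2 = -29.0000; (r_i+r_j)·cross = 21.5·-29.0000 = -623.5000
edge 1: (19.5,5)→(7,40)  cross = 19.5·40 − 7·5 = 745.0000; (r_i+r_j)·cross = 26.5·745.0000 = 19742.5000
edge 2: (7,40)→(2,4)  cross = 7·4 − 2·40 = -52.0000; (r_i+r_j)·cross = 9·-52.0000 = -468.0000
edge 3: (2,4)→(2,2)  cross = 2·2 − 2·4 = -4.0000; (r_i+r_j)·cross = 4·-4.0000 = -16.0000
Σcross = 660.0000 → A = |Σcross|/2 = 330.0000 mm²
Σ(r_i+r_j)·cross = 18635.0000 → first moment M = |Σ|/6 = 3105.8333
R_c = M/A = 3105.8333/330.0000 = 9.4116 mm
θ = 67° = 1.169371 rad
V = θ·R_c·A = 1.169371·9.4116·330.0000 = 3631.870 mm³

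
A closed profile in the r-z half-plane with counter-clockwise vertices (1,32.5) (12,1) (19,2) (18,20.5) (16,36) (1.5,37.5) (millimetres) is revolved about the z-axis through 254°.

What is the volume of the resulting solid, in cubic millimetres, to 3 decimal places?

Volume = 21161.299 mm³

Profile (r,z), 6 vertices: (1,32.5) (12,1) (19,2) (18,20.5) (16,36) (1.5,37.5)
edge 0: (1,32.5)→(12,1)  cross = 1·1 − 12·32.5 = -389.0000; (r_i+r_j)·cross = 13·-389.0000 = -5057.0000
edge 1: (12,1)→(19,2)  cross = 12·2 − 19·1 = 5.0000; (r_i+r_j)·cross = 31·5.0000 = 155.0000
edge 2: (19,2)→(18,20.5)  cross = 19·20.5 − 18·2 = 353.5000; (r_i+r_j)·cross = 37·353.5000 = 13079.5000
edge 3: (18,20.5)→(16,36)  cross = 18·36 − 16·20.5 = 320.0000; (r_i+r_j)·cross = 34·320.0000 = 10880.0000
edge 4: (16,36)→(1.5,37.5)  cross = 16·37.5 − 1.5·36 = 546.0000; (r_i+r_j)·cross = 17.5·546.0000 = 9555.0000
edge 5: (1.5,37.5)→(1,32.5)  cross = 1.5·32.5 − 1·37.5 = 11.2500; (r_i+r_j)·cross = 2.5·11.2500 = 28.1250
Σcross = 846.7500 → A = |Σcross|/2 = 423.3750 mm²
Σ(r_i+r_j)·cross = 28640.6250 → first moment M = |Σ|/6 = 4773.4375
R_c = M/A = 4773.4375/423.3750 = 11.2747 mm
θ = 254° = 4.433136 rad
V = θ·R_c·A = 4.433136·11.2747·423.3750 = 21161.299 mm³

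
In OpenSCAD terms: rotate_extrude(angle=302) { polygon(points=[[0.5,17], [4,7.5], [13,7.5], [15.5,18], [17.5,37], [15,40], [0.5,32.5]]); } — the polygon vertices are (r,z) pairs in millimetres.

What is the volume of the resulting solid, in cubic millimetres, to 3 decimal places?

Profile (r,z), 7 vertices: (0.5,17) (4,7.5) (13,7.5) (15.5,18) (17.5,37) (15,40) (0.5,32.5)
edge 0: (0.5,17)→(4,7.5)  cross = 0.5·7.5 − 4·17 = -64.2500; (r_i+r_j)·cross = 4.5·-64.2500 = -289.1250
edge 1: (4,7.5)→(13,7.5)  cross = 4·7.5 − 13·7.5 = -67.5000; (r_i+r_j)·cross = 17·-67.5000 = -1147.5000
edge 2: (13,7.5)→(15.5,18)  cross = 13·18 − 15.5·7.5 = 117.7500; (r_i+r_j)·cross = 28.5·117.7500 = 3355.8750
edge 3: (15.5,18)→(17.5,37)  cross = 15.5·37 − 17.5·18 = 258.5000; (r_i+r_j)·cross = 33·258.5000 = 8530.5000
edge 4: (17.5,37)→(15,40)  cross = 17.5·40 − 15·37 = 145.0000; (r_i+r_j)·cross = 32.5·145.0000 = 4712.5000
edge 5: (15,40)→(0.5,32.5)  cross = 15·32.5 − 0.5·40 = 467.5000; (r_i+r_j)·cross = 15.5·467.5000 = 7246.2500
edge 6: (0.5,32.5)→(0.5,17)  cross = 0.5·17 − 0.5·32.5 = -7.7500; (r_i+r_j)·cross = 1·-7.7500 = -7.7500
Σcross = 849.2500 → A = |Σcross|/2 = 424.6250 mm²
Σ(r_i+r_j)·cross = 22400.7500 → first moment M = |Σ|/6 = 3733.4583
R_c = M/A = 3733.4583/424.6250 = 8.7924 mm
θ = 302° = 5.270894 rad
V = θ·R_c·A = 5.270894·8.7924·424.6250 = 19678.664 mm³

Volume = 19678.664 mm³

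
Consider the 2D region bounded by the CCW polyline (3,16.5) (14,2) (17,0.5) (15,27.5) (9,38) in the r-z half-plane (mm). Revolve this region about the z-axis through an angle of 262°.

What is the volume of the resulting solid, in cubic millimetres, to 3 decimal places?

Profile (r,z), 5 vertices: (3,16.5) (14,2) (17,0.5) (15,27.5) (9,38)
edge 0: (3,16.5)→(14,2)  cross = 3·2 − 14·16.5 = -225.0000; (r_i+r_j)·cross = 17·-225.0000 = -3825.0000
edge 1: (14,2)→(17,0.5)  cross = 14·0.5 − 17·2 = -27.0000; (r_i+r_j)·cross = 31·-27.0000 = -837.0000
edge 2: (17,0.5)→(15,27.5)  cross = 17·27.5 − 15·0.5 = 460.0000; (r_i+r_j)·cross = 32·460.0000 = 14720.0000
edge 3: (15,27.5)→(9,38)  cross = 15·38 − 9·27.5 = 322.5000; (r_i+r_j)·cross = 24·322.5000 = 7740.0000
edge 4: (9,38)→(3,16.5)  cross = 9·16.5 − 3·38 = 34.5000; (r_i+r_j)·cross = 12·34.5000 = 414.0000
Σcross = 565.0000 → A = |Σcross|/2 = 282.5000 mm²
Σ(r_i+r_j)·cross = 18212.0000 → first moment M = |Σ|/6 = 3035.3333
R_c = M/A = 3035.3333/282.5000 = 10.7445 mm
θ = 262° = 4.572763 rad
V = θ·R_c·A = 4.572763·10.7445·282.5000 = 13879.859 mm³

Volume = 13879.859 mm³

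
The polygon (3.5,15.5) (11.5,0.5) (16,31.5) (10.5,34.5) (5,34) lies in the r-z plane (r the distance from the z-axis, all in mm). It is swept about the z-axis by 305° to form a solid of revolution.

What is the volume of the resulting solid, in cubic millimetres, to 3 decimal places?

Volume = 13720.244 mm³

Profile (r,z), 5 vertices: (3.5,15.5) (11.5,0.5) (16,31.5) (10.5,34.5) (5,34)
edge 0: (3.5,15.5)→(11.5,0.5)  cross = 3.5·0.5 − 11.5·15.5 = -176.5000; (r_i+r_j)·cross = 15·-176.5000 = -2647.5000
edge 1: (11.5,0.5)→(16,31.5)  cross = 11.5·31.5 − 16·0.5 = 354.2500; (r_i+r_j)·cross = 27.5·354.2500 = 9741.8750
edge 2: (16,31.5)→(10.5,34.5)  cross = 16·34.5 − 10.5·31.5 = 221.2500; (r_i+r_j)·cross = 26.5·221.2500 = 5863.1250
edge 3: (10.5,34.5)→(5,34)  cross = 10.5·34 − 5·34.5 = 184.5000; (r_i+r_j)·cross = 15.5·184.5000 = 2859.7500
edge 4: (5,34)→(3.5,15.5)  cross = 5·15.5 − 3.5·34 = -41.5000; (r_i+r_j)·cross = 8.5·-41.5000 = -352.7500
Σcross = 542.0000 → A = |Σcross|/2 = 271.0000 mm²
Σ(r_i+r_j)·cross = 15464.5000 → first moment M = |Σ|/6 = 2577.4167
R_c = M/A = 2577.4167/271.0000 = 9.5108 mm
θ = 305° = 5.323254 rad
V = θ·R_c·A = 5.323254·9.5108·271.0000 = 13720.244 mm³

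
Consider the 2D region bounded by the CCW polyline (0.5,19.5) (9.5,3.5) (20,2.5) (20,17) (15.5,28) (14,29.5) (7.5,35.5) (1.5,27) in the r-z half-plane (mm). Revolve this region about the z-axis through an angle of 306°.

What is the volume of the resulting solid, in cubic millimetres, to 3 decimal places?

Profile (r,z), 8 vertices: (0.5,19.5) (9.5,3.5) (20,2.5) (20,17) (15.5,28) (14,29.5) (7.5,35.5) (1.5,27)
edge 0: (0.5,19.5)→(9.5,3.5)  cross = 0.5·3.5 − 9.5·19.5 = -183.5000; (r_i+r_j)·cross = 10·-183.5000 = -1835.0000
edge 1: (9.5,3.5)→(20,2.5)  cross = 9.5·2.5 − 20·3.5 = -46.2500; (r_i+r_j)·cross = 29.5·-46.2500 = -1364.3750
edge 2: (20,2.5)→(20,17)  cross = 20·17 − 20·2.5 = 290.0000; (r_i+r_j)·cross = 40·290.0000 = 11600.0000
edge 3: (20,17)→(15.5,28)  cross = 20·28 − 15.5·17 = 296.5000; (r_i+r_j)·cross = 35.5·296.5000 = 10525.7500
edge 4: (15.5,28)→(14,29.5)  cross = 15.5·29.5 − 14·28 = 65.2500; (r_i+r_j)·cross = 29.5·65.2500 = 1924.8750
edge 5: (14,29.5)→(7.5,35.5)  cross = 14·35.5 − 7.5·29.5 = 275.7500; (r_i+r_j)·cross = 21.5·275.7500 = 5928.6250
edge 6: (7.5,35.5)→(1.5,27)  cross = 7.5·27 − 1.5·35.5 = 149.2500; (r_i+r_j)·cross = 9·149.2500 = 1343.2500
edge 7: (1.5,27)→(0.5,19.5)  cross = 1.5·19.5 − 0.5·27 = 15.7500; (r_i+r_j)·cross = 2·15.7500 = 31.5000
Σcross = 862.7500 → A = |Σcross|/2 = 431.3750 mm²
Σ(r_i+r_j)·cross = 28154.6250 → first moment M = |Σ|/6 = 4692.4375
R_c = M/A = 4692.4375/431.3750 = 10.8779 mm
θ = 306° = 5.340708 rad
V = θ·R_c·A = 5.340708·10.8779·431.3750 = 25060.936 mm³

Volume = 25060.936 mm³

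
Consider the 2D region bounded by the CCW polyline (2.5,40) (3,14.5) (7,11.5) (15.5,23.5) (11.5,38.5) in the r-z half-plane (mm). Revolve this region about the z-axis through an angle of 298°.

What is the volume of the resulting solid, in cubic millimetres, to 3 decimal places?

Volume = 10807.847 mm³

Profile (r,z), 5 vertices: (2.5,40) (3,14.5) (7,11.5) (15.5,23.5) (11.5,38.5)
edge 0: (2.5,40)→(3,14.5)  cross = 2.5·14.5 − 3·40 = -83.7500; (r_i+r_j)·cross = 5.5·-83.7500 = -460.6250
edge 1: (3,14.5)→(7,11.5)  cross = 3·11.5 − 7·14.5 = -67.0000; (r_i+r_j)·cross = 10·-67.0000 = -670.0000
edge 2: (7,11.5)→(15.5,23.5)  cross = 7·23.5 − 15.5·11.5 = -13.7500; (r_i+r_j)·cross = 22.5·-13.7500 = -309.3750
edge 3: (15.5,23.5)→(11.5,38.5)  cross = 15.5·38.5 − 11.5·23.5 = 326.5000; (r_i+r_j)·cross = 27·326.5000 = 8815.5000
edge 4: (11.5,38.5)→(2.5,40)  cross = 11.5·40 − 2.5·38.5 = 363.7500; (r_i+r_j)·cross = 14·363.7500 = 5092.5000
Σcross = 525.7500 → A = |Σcross|/2 = 262.8750 mm²
Σ(r_i+r_j)·cross = 12468.0000 → first moment M = |Σ|/6 = 2078.0000
R_c = M/A = 2078.0000/262.8750 = 7.9049 mm
θ = 298° = 5.201081 rad
V = θ·R_c·A = 5.201081·7.9049·262.8750 = 10807.847 mm³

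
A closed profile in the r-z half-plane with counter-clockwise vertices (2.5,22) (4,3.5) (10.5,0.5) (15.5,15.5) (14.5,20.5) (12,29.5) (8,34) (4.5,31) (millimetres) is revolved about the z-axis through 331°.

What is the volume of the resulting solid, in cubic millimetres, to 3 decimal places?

Volume = 14823.282 mm³

Profile (r,z), 8 vertices: (2.5,22) (4,3.5) (10.5,0.5) (15.5,15.5) (14.5,20.5) (12,29.5) (8,34) (4.5,31)
edge 0: (2.5,22)→(4,3.5)  cross = 2.5·3.5 − 4·22 = -79.2500; (r_i+r_j)·cross = 6.5·-79.2500 = -515.1250
edge 1: (4,3.5)→(10.5,0.5)  cross = 4·0.5 − 10.5·3.5 = -34.7500; (r_i+r_j)·cross = 14.5·-34.7500 = -503.8750
edge 2: (10.5,0.5)→(15.5,15.5)  cross = 10.5·15.5 − 15.5·0.5 = 155.0000; (r_i+r_j)·cross = 26·155.0000 = 4030.0000
edge 3: (15.5,15.5)→(14.5,20.5)  cross = 15.5·20.5 − 14.5·15.5 = 93.0000; (r_i+r_j)·cross = 30·93.0000 = 2790.0000
edge 4: (14.5,20.5)→(12,29.5)  cross = 14.5·29.5 − 12·20.5 = 181.7500; (r_i+r_j)·cross = 26.5·181.7500 = 4816.3750
edge 5: (12,29.5)→(8,34)  cross = 12·34 − 8·29.5 = 172.0000; (r_i+r_j)·cross = 20·172.0000 = 3440.0000
edge 6: (8,34)→(4.5,31)  cross = 8·31 − 4.5·34 = 95.0000; (r_i+r_j)·cross = 12.5·95.0000 = 1187.5000
edge 7: (4.5,31)→(2.5,22)  cross = 4.5·22 − 2.5·31 = 21.5000; (r_i+r_j)·cross = 7·21.5000 = 150.5000
Σcross = 604.2500 → A = |Σcross|/2 = 302.1250 mm²
Σ(r_i+r_j)·cross = 15395.3750 → first moment M = |Σ|/6 = 2565.8958
R_c = M/A = 2565.8958/302.1250 = 8.4928 mm
θ = 331° = 5.777040 rad
V = θ·R_c·A = 5.777040·8.4928·302.1250 = 14823.282 mm³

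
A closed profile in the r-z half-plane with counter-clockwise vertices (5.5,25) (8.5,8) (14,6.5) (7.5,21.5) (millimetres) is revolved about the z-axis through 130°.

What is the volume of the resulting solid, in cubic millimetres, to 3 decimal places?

Volume = 1016.385 mm³

Profile (r,z), 4 vertices: (5.5,25) (8.5,8) (14,6.5) (7.5,21.5)
edge 0: (5.5,25)→(8.5,8)  cross = 5.5·8 − 8.5·25 = -168.5000; (r_i+r_j)·cross = 14·-168.5000 = -2359.0000
edge 1: (8.5,8)→(14,6.5)  cross = 8.5·6.5 − 14·8 = -56.7500; (r_i+r_j)·cross = 22.5·-56.7500 = -1276.8750
edge 2: (14,6.5)→(7.5,21.5)  cross = 14·21.5 − 7.5·6.5 = 252.2500; (r_i+r_j)·cross = 21.5·252.2500 = 5423.3750
edge 3: (7.5,21.5)→(5.5,25)  cross = 7.5·25 − 5.5·21.5 = 69.2500; (r_i+r_j)·cross = 13·69.2500 = 900.2500
Σcross = 96.2500 → A = |Σcross|/2 = 48.1250 mm²
Σ(r_i+r_j)·cross = 2687.7500 → first moment M = |Σ|/6 = 447.9583
R_c = M/A = 447.9583/48.1250 = 9.3082 mm
θ = 130° = 2.268928 rad
V = θ·R_c·A = 2.268928·9.3082·48.1250 = 1016.385 mm³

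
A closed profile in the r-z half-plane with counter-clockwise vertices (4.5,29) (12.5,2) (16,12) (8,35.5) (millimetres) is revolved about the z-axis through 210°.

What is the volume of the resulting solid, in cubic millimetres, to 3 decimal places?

Profile (r,z), 4 vertices: (4.5,29) (12.5,2) (16,12) (8,35.5)
edge 0: (4.5,29)→(12.5,2)  cross = 4.5·2 − 12.5·29 = -353.5000; (r_i+r_j)·cross = 17·-353.5000 = -6009.5000
edge 1: (12.5,2)→(16,12)  cross = 12.5·12 − 16·2 = 118.0000; (r_i+r_j)·cross = 28.5·118.0000 = 3363.0000
edge 2: (16,12)→(8,35.5)  cross = 16·35.5 − 8·12 = 472.0000; (r_i+r_j)·cross = 24·472.0000 = 11328.0000
edge 3: (8,35.5)→(4.5,29)  cross = 8·29 − 4.5·35.5 = 72.2500; (r_i+r_j)·cross = 12.5·72.2500 = 903.1250
Σcross = 308.7500 → A = |Σcross|/2 = 154.3750 mm²
Σ(r_i+r_j)·cross = 9584.6250 → first moment M = |Σ|/6 = 1597.4375
R_c = M/A = 1597.4375/154.3750 = 10.3478 mm
θ = 210° = 3.665191 rad
V = θ·R_c·A = 3.665191·10.3478·154.3750 = 5854.914 mm³

Volume = 5854.914 mm³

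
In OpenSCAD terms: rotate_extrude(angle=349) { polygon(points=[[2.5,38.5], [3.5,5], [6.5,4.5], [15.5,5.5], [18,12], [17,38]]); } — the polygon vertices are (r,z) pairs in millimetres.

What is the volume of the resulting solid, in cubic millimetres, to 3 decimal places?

Profile (r,z), 6 vertices: (2.5,38.5) (3.5,5) (6.5,4.5) (15.5,5.5) (18,12) (17,38)
edge 0: (2.5,38.5)→(3.5,5)  cross = 2.5·5 − 3.5·38.5 = -122.2500; (r_i+r_j)·cross = 6·-122.2500 = -733.5000
edge 1: (3.5,5)→(6.5,4.5)  cross = 3.5·4.5 − 6.5·5 = -16.7500; (r_i+r_j)·cross = 10·-16.7500 = -167.5000
edge 2: (6.5,4.5)→(15.5,5.5)  cross = 6.5·5.5 − 15.5·4.5 = -34.0000; (r_i+r_j)·cross = 22·-34.0000 = -748.0000
edge 3: (15.5,5.5)→(18,12)  cross = 15.5·12 − 18·5.5 = 87.0000; (r_i+r_j)·cross = 33.5·87.0000 = 2914.5000
edge 4: (18,12)→(17,38)  cross = 18·38 − 17·12 = 480.0000; (r_i+r_j)·cross = 35·480.0000 = 16800.0000
edge 5: (17,38)→(2.5,38.5)  cross = 17·38.5 − 2.5·38 = 559.5000; (r_i+r_j)·cross = 19.5·559.5000 = 10910.2500
Σcross = 953.5000 → A = |Σcross|/2 = 476.7500 mm²
Σ(r_i+r_j)·cross = 28975.7500 → first moment M = |Σ|/6 = 4829.2917
R_c = M/A = 4829.2917/476.7500 = 10.1296 mm
θ = 349° = 6.091199 rad
V = θ·R_c·A = 6.091199·10.1296·476.7500 = 29416.177 mm³

Volume = 29416.177 mm³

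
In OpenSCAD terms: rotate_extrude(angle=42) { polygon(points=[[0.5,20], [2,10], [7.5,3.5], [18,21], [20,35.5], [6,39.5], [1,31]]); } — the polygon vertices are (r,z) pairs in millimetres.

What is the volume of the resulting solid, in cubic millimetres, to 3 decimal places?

Profile (r,z), 7 vertices: (0.5,20) (2,10) (7.5,3.5) (18,21) (20,35.5) (6,39.5) (1,31)
edge 0: (0.5,20)→(2,10)  cross = 0.5·10 − 2·20 = -35.0000; (r_i+r_j)·cross = 2.5·-35.0000 = -87.5000
edge 1: (2,10)→(7.5,3.5)  cross = 2·3.5 − 7.5·10 = -68.0000; (r_i+r_j)·cross = 9.5·-68.0000 = -646.0000
edge 2: (7.5,3.5)→(18,21)  cross = 7.5·21 − 18·3.5 = 94.5000; (r_i+r_j)·cross = 25.5·94.5000 = 2409.7500
edge 3: (18,21)→(20,35.5)  cross = 18·35.5 − 20·21 = 219.0000; (r_i+r_j)·cross = 38·219.0000 = 8322.0000
edge 4: (20,35.5)→(6,39.5)  cross = 20·39.5 − 6·35.5 = 577.0000; (r_i+r_j)·cross = 26·577.0000 = 15002.0000
edge 5: (6,39.5)→(1,31)  cross = 6·31 − 1·39.5 = 146.5000; (r_i+r_j)·cross = 7·146.5000 = 1025.5000
edge 6: (1,31)→(0.5,20)  cross = 1·20 − 0.5·31 = 4.5000; (r_i+r_j)·cross = 1.5·4.5000 = 6.7500
Σcross = 938.5000 → A = |Σcross|/2 = 469.2500 mm²
Σ(r_i+r_j)·cross = 26032.5000 → first moment M = |Σ|/6 = 4338.7500
R_c = M/A = 4338.7500/469.2500 = 9.2461 mm
θ = 42° = 0.733038 rad
V = θ·R_c·A = 0.733038·9.2461·469.2500 = 3180.470 mm³

Volume = 3180.470 mm³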